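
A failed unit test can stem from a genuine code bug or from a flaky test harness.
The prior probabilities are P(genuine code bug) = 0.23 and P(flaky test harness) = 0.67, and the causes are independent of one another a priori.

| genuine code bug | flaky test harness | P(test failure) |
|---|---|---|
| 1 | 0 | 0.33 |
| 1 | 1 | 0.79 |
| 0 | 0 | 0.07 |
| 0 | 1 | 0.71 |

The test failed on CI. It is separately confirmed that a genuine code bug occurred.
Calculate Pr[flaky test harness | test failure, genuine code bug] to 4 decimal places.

Sum P(test failure|·) weighted by the priors over both values of flaky test harness:
  P(test failure | genuine code bug) = 0.33*0.33 + 0.79*0.67
        = 0.108900 + 0.529300 = 0.638200
Configurations with flaky test harness contribute 0.529300, so
  P(flaky test harness | test failure, genuine code bug) = 0.529300 / 0.638200 ≈ 0.8294

Pr[flaky test harness | test failure, genuine code bug] ≈ 0.8294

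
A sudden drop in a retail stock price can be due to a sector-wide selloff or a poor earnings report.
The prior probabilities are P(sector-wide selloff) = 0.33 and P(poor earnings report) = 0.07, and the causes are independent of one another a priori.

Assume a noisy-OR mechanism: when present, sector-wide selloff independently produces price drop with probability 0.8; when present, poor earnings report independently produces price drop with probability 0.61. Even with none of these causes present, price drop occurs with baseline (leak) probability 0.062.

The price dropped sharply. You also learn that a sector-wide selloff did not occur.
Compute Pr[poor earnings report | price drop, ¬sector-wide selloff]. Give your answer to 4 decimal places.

Under noisy-OR, P(price drop | causes) = 1 − (1−0.062)·∏(1−qᵢ) over the active causes.
Sum P(price drop|·) weighted by the priors over both values of poor earnings report:
  P(price drop | ¬sector-wide selloff) = 0.062·0.93 + 0.63418·0.07
        = 0.057660 + 0.044393 = 0.102053
Keeping only the poor earnings report-present terms gives 0.044393, so
  P(poor earnings report | price drop, ¬sector-wide selloff) = 0.044393 / 0.102053 ≈ 0.4350

Pr[poor earnings report | price drop, ¬sector-wide selloff] ≈ 0.4350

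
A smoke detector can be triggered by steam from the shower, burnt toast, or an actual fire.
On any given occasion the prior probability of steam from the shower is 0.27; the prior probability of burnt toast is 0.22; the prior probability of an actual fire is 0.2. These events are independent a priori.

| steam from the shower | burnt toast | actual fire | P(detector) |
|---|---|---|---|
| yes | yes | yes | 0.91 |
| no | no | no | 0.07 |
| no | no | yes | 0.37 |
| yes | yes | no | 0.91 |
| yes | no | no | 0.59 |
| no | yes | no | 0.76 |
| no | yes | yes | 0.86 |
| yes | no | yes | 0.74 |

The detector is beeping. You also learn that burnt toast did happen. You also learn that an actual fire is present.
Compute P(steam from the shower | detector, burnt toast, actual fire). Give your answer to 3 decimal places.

Enumerate both values of steam from the shower and weight by the priors:
  P(detector | burnt toast, actual fire) = 0.86*0.73 + 0.91*0.27
        = 0.627800 + 0.245700 = 0.873500
Keeping only the steam from the shower-present terms gives 0.245700, so
  P(steam from the shower | detector, burnt toast, actual fire) = 0.245700 / 0.873500 ≈ 0.281

P(steam from the shower | detector, burnt toast, actual fire) ≈ 0.281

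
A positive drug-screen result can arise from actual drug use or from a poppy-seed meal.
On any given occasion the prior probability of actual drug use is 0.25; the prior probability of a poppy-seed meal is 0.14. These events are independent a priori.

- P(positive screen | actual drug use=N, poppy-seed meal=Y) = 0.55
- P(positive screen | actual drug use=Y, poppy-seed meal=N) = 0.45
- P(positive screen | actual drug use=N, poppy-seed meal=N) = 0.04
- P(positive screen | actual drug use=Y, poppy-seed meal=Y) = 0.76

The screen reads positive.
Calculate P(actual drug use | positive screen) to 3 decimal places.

P(actual drug use | positive screen) ≈ 0.596

Enumerate the 4 (actual drug use, poppy-seed meal) configurations and weight by the priors:
  P(positive screen) = 0.04*0.75*0.86 + 0.55*0.75*0.14 + 0.45*0.25*0.86 + 0.76*0.25*0.14
        = 0.025800 + 0.057750 + 0.096750 + 0.026600 = 0.206900
Keeping only the actual drug use-present terms gives 0.123350, so
  P(actual drug use | positive screen) = 0.123350 / 0.206900 ≈ 0.596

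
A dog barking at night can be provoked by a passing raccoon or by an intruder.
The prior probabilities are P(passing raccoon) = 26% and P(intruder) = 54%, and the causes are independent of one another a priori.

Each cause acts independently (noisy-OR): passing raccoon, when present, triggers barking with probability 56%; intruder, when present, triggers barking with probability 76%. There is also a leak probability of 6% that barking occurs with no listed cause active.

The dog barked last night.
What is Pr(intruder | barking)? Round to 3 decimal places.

Under noisy-OR, P(barking | causes) = 1 − (1−0.06)·∏(1−qᵢ) over the active causes.
P(barking) = 0.06×0.74×0.46 + 0.7744×0.74×0.54 + 0.5864×0.26×0.46 + 0.900736×0.26×0.54 = 0.020424 + 0.309450 + 0.070133 + 0.126463 = 0.526470
Of this, 0.435913 comes from 0.309450 + 0.126463 (the intruder=true cases).
P(intruder | barking) = 0.435913 / 0.526470 ≈ 0.828

Pr(intruder | barking) ≈ 0.828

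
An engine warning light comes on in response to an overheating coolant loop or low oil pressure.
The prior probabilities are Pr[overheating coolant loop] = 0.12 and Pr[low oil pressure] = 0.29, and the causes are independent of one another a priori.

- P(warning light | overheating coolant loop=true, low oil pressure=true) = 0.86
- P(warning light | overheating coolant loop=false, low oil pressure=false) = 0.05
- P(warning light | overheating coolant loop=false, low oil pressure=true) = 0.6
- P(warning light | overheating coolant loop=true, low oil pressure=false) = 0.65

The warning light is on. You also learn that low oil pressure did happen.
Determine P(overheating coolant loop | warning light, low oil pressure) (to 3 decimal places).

Numerator (weight on configurations with overheating coolant loop): 0.86×0.12 = 0.103200
The normalizing constant is 0.6×0.88 + 0.86×0.12 = 0.631200
Posterior = 0.103200 / 0.631200 ≈ 0.163

P(overheating coolant loop | warning light, low oil pressure) ≈ 0.163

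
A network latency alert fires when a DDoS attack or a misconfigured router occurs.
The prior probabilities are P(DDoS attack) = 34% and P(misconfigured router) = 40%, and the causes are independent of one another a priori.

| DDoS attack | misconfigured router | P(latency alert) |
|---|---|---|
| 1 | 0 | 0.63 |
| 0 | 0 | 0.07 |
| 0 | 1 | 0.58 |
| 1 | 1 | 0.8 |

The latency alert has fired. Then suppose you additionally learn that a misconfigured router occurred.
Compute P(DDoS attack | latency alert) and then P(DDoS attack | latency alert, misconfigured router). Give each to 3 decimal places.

P(latency alert) = 0.07*0.66*0.6 + 0.58*0.66*0.4 + 0.63*0.34*0.6 + 0.8*0.34*0.4 = 0.027720 + 0.153120 + 0.128520 + 0.108800 = 0.418160
Restricting to configurations with DDoS attack present: 0.128520 + 0.108800 = 0.237320.
P(DDoS attack | latency alert) = 0.237320 / 0.418160 ≈ 0.568

Now condition on the additional information:
P(latency alert | misconfigured router) = 0.58×0.66 + 0.8×0.34 = 0.382800 + 0.272000 = 0.654800
The DDoS attack-present share is 0.8×0.34 = 0.272000.
Hence the posterior is 0.272000/0.654800 ≈ 0.415.
Conditioning on misconfigured router lowers the posterior on DDoS attack: the classic explaining-away effect in a common-effect structure.

P(DDoS attack | latency alert) ≈ 0.568; P(DDoS attack | latency alert, misconfigured router) ≈ 0.415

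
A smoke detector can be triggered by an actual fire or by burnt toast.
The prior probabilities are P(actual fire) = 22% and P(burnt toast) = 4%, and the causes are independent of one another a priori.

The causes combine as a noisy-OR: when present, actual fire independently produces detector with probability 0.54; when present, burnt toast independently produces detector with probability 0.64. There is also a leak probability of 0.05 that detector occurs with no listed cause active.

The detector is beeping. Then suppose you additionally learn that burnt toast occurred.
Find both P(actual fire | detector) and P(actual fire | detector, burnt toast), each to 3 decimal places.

P(actual fire | detector) ≈ 0.685; P(actual fire | detector, burnt toast) ≈ 0.265

Under noisy-OR, P(detector | causes) = 1 − (1−0.05)·∏(1−qᵢ) over the active causes.
By total probability over the 4 (actual fire, burnt toast) configurations:
  P(detector) = 0.05·0.78·0.96 + 0.658·0.78·0.04 + 0.563·0.22·0.96 + 0.84268·0.22·0.04
        = 0.037440 + 0.020530 + 0.118906 + 0.007416 = 0.184292
Keeping only the actual fire-present terms gives 0.126322, so
  P(actual fire | detector) = 0.126322 / 0.184292 ≈ 0.685

Now condition on the additional information:
Sum P(detector|·) weighted by the priors over both values of actual fire:
  P(detector | burnt toast) = 0.658·0.78 + 0.84268·0.22
        = 0.513240 + 0.185390 = 0.698630
The terms with actual fire present sum to 0.185390, so
  P(actual fire | detector, burnt toast) = 0.185390 / 0.698630 ≈ 0.265
— burnt toast explains away the evidence for actual fire.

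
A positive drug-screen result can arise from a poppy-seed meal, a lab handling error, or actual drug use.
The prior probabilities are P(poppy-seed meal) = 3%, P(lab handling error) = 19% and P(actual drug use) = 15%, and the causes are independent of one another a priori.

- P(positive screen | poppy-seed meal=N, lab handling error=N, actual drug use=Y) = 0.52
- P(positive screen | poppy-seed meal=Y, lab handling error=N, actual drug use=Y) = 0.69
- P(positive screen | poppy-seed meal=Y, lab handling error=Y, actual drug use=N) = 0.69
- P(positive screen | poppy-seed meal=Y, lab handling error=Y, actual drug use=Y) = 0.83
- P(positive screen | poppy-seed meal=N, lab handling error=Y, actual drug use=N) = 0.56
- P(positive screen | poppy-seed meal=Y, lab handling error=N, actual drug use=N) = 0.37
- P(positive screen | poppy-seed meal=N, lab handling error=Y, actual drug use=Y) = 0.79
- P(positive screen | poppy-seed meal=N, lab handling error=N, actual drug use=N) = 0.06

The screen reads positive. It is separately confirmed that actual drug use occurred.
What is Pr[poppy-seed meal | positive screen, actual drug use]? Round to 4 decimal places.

Sum P(positive screen|·) weighted by the priors over the 4 (poppy-seed meal, lab handling error) configurations:
  P(positive screen | actual drug use) = 0.52*0.97*0.81 + 0.79*0.97*0.19 + 0.69*0.03*0.81 + 0.83*0.03*0.19
        = 0.408564 + 0.145597 + 0.016767 + 0.004731 = 0.575659
The terms with poppy-seed meal present sum to 0.021498, so
  P(poppy-seed meal | positive screen, actual drug use) = 0.021498 / 0.575659 ≈ 0.0373

Pr[poppy-seed meal | positive screen, actual drug use] ≈ 0.0373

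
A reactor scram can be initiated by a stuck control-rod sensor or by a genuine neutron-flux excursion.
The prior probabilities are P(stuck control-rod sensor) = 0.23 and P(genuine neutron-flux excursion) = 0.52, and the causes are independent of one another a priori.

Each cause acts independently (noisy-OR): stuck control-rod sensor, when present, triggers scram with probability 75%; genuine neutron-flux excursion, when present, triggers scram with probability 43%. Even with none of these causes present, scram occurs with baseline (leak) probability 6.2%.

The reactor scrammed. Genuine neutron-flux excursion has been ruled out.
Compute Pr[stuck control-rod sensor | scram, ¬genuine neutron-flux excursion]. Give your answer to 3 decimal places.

Pr[stuck control-rod sensor | scram, ¬genuine neutron-flux excursion] ≈ 0.787

Under noisy-OR, P(scram | causes) = 1 − (1−0.062)·∏(1−qᵢ) over the active causes.
P(scram | ¬genuine neutron-flux excursion) = 0.062×0.77 + 0.7655×0.23 = 0.047740 + 0.176065 = 0.223805
Restricting to configurations with stuck control-rod sensor present: 0.7655×0.23 = 0.176065.
Hence the posterior is 0.176065/0.223805 ≈ 0.787.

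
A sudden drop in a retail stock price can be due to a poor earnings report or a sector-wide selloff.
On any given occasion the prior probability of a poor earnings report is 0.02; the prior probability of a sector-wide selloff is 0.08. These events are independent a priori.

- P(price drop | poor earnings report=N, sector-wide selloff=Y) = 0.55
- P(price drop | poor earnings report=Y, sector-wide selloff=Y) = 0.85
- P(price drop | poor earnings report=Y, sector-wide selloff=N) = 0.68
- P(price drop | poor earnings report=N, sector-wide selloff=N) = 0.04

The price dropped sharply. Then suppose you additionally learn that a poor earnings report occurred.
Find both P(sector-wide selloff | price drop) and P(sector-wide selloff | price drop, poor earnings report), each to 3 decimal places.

P(sector-wide selloff | price drop) ≈ 0.478; P(sector-wide selloff | price drop, poor earnings report) ≈ 0.098

Enumerate the 4 (poor earnings report, sector-wide selloff) configurations and weight by the priors:
  P(price drop) = 0.04·0.98·0.92 + 0.55·0.98·0.08 + 0.68·0.02·0.92 + 0.85·0.02·0.08
        = 0.036064 + 0.043120 + 0.012512 + 0.001360 = 0.093056
The terms with sector-wide selloff present sum to 0.044480, so
  P(sector-wide selloff | price drop) = 0.044480 / 0.093056 ≈ 0.478

Now condition on the additional information:
Weight on sector-wide selloff=true, given the evidence: 0.85×0.08 = 0.068000
The normalizing constant is 0.68×0.92 + 0.85×0.08 = 0.693600
Posterior = 0.068000 / 0.693600 ≈ 0.098
Conditioning on poor earnings report lowers the posterior on sector-wide selloff: the classic explaining-away effect in a common-effect structure.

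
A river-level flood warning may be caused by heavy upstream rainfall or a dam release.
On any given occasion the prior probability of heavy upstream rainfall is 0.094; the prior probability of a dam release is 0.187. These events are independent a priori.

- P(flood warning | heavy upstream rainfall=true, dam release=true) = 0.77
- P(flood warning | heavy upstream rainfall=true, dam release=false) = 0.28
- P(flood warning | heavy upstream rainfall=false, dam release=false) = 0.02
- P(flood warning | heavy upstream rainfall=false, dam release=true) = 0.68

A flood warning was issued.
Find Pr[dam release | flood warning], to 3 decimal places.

Pr[dam release | flood warning] ≈ 0.781

Enumerate the 4 (heavy upstream rainfall, dam release) configurations and weight by the priors:
  P(flood warning) = 0.02×0.906×0.813 + 0.68×0.906×0.187 + 0.28×0.094×0.813 + 0.77×0.094×0.187
        = 0.014732 + 0.115207 + 0.021398 + 0.013535 = 0.164872
The terms with dam release present sum to 0.128742, so
  P(dam release | flood warning) = 0.128742 / 0.164872 ≈ 0.781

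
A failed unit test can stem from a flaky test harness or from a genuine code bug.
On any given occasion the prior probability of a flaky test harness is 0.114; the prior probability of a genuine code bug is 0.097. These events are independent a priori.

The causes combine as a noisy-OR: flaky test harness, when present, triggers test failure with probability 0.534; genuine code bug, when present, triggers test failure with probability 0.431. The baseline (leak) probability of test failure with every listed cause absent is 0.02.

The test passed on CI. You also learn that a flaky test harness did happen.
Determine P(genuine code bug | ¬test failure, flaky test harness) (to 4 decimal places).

P(genuine code bug | ¬test failure, flaky test harness) ≈ 0.0576

Under noisy-OR, P(test failure | causes) = 1 − (1−0.02)·∏(1−qᵢ) over the active causes.
P(¬test failure | flaky test harness) = 0.45668·0.903 + 0.259851·0.097 = 0.412382 + 0.025206 = 0.437588
Restricting to configurations with genuine code bug present: 0.259851·0.097 = 0.025206.
P(genuine code bug | ¬test failure, flaky test harness) = 0.025206 / 0.437588 ≈ 0.0576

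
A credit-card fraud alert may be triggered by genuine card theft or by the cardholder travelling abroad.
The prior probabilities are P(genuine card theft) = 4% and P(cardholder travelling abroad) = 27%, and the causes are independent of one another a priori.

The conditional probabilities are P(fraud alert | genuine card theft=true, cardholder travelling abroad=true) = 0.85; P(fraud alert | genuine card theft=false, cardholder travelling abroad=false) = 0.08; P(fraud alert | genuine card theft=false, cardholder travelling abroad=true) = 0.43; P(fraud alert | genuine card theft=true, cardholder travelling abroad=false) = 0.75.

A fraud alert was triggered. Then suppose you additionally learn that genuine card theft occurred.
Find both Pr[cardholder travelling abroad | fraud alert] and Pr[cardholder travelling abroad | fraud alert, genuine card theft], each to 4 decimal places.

For the numerator, keep only cardholder travelling abroad=true terms: 0.111456 + 0.009180 = 0.120636
Denominator P(fraud alert): 0.08*0.96*0.73 + 0.43*0.96*0.27 + 0.75*0.04*0.73 + 0.85*0.04*0.27 = 0.198600
Posterior = 0.120636 / 0.198600 ≈ 0.6074

With the extra evidence:
P(fraud alert | genuine card theft) = 0.75×0.73 + 0.85×0.27 = 0.547500 + 0.229500 = 0.777000
The cardholder travelling abroad-present share is 0.85×0.27 = 0.229500.
So P(cardholder travelling abroad | fraud alert, genuine card theft) = 0.229500/0.777000 ≈ 0.2954.
This is intercausal reasoning (explaining away): once genuine card theft accounts for the fraud alert, cardholder travelling abroad becomes less likely.

Pr[cardholder travelling abroad | fraud alert] ≈ 0.6074; Pr[cardholder travelling abroad | fraud alert, genuine card theft] ≈ 0.2954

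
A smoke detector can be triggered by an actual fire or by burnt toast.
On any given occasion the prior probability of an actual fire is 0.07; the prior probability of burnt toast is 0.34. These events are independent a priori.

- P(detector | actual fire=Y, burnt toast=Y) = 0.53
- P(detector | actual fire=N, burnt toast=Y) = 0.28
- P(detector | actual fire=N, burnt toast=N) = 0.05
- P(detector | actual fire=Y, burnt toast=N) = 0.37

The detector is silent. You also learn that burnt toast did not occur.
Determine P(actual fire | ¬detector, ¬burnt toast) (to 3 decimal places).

P(actual fire | ¬detector, ¬burnt toast) ≈ 0.048

Sum P(¬detector|·) weighted by the priors over both values of actual fire:
  P(¬detector | ¬burnt toast) = 0.95×0.93 + 0.63×0.07
        = 0.883500 + 0.044100 = 0.927600
The terms with actual fire present sum to 0.044100, so
  P(actual fire | ¬detector, ¬burnt toast) = 0.044100 / 0.927600 ≈ 0.048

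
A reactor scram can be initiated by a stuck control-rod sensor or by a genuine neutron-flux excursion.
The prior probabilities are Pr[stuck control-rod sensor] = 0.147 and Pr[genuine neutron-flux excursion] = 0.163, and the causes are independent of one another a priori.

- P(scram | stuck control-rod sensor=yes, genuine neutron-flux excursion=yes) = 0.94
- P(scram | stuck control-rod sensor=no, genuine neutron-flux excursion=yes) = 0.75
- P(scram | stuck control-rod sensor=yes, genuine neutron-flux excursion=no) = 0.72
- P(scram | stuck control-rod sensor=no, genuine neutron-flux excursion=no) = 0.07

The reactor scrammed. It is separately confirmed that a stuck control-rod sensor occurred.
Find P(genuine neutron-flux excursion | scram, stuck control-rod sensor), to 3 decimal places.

For the numerator, keep only genuine neutron-flux excursion=true terms: 0.94×0.163 = 0.153220
The normalizing constant is 0.72×0.837 + 0.94×0.163 = 0.755860
P(genuine neutron-flux excursion | scram, stuck control-rod sensor) = 0.153220/0.755860 ≈ 0.203

P(genuine neutron-flux excursion | scram, stuck control-rod sensor) ≈ 0.203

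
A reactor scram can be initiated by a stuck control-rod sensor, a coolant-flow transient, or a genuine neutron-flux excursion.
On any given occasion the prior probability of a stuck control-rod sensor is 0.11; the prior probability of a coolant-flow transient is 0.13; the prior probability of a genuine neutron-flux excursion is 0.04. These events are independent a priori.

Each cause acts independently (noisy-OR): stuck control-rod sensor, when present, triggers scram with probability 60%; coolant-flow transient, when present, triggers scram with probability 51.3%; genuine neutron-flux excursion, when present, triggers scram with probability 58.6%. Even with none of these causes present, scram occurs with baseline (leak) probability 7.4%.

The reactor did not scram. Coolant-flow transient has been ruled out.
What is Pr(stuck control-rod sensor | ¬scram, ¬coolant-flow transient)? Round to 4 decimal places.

Under noisy-OR, P(scram | causes) = 1 − (1−0.074)·∏(1−qᵢ) over the active causes.
P(¬scram | ¬coolant-flow transient) = 0.926·0.89·0.96 + 0.383364·0.89·0.04 + 0.3704·0.11·0.96 + 0.153346·0.11·0.04 = 0.791174 + 0.013648 + 0.039114 + 0.000675 = 0.844611
Restricting to configurations with stuck control-rod sensor present: 0.039114 + 0.000675 = 0.039789.
P(stuck control-rod sensor | ¬scram, ¬coolant-flow transient) = 0.039789 / 0.844611 ≈ 0.0471

Pr(stuck control-rod sensor | ¬scram, ¬coolant-flow transient) ≈ 0.0471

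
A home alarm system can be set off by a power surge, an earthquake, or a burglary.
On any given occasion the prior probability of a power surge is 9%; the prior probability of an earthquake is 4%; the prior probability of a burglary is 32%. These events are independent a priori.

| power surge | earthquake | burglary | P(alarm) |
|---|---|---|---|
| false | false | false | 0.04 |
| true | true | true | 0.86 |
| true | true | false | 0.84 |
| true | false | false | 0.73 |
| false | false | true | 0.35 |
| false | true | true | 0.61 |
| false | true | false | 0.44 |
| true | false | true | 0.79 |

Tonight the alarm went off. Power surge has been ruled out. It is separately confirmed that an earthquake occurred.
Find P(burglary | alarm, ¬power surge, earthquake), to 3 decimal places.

By total probability over both values of burglary:
  P(alarm | ¬power surge, earthquake) = 0.44×0.68 + 0.61×0.32
        = 0.299200 + 0.195200 = 0.494400
The terms with burglary present sum to 0.195200, so
  P(burglary | alarm, ¬power surge, earthquake) = 0.195200 / 0.494400 ≈ 0.395

P(burglary | alarm, ¬power surge, earthquake) ≈ 0.395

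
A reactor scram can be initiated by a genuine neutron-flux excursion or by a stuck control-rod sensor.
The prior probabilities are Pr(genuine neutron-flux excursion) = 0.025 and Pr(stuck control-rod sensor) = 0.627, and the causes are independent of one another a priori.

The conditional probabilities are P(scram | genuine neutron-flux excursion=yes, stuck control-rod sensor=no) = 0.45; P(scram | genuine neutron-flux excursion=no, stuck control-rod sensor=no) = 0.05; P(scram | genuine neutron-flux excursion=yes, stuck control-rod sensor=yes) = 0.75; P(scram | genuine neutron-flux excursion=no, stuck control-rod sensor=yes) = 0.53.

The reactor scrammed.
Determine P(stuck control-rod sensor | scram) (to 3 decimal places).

P(scram) = 0.05×0.975×0.373 + 0.53×0.975×0.627 + 0.45×0.025×0.373 + 0.75×0.025×0.627 = 0.018184 + 0.324002 + 0.004196 + 0.011756 = 0.358138
Of this, 0.335758 comes from 0.324002 + 0.011756 (the stuck control-rod sensor=true cases).
P(stuck control-rod sensor | scram) = 0.335758 / 0.358138 ≈ 0.938

P(stuck control-rod sensor | scram) ≈ 0.938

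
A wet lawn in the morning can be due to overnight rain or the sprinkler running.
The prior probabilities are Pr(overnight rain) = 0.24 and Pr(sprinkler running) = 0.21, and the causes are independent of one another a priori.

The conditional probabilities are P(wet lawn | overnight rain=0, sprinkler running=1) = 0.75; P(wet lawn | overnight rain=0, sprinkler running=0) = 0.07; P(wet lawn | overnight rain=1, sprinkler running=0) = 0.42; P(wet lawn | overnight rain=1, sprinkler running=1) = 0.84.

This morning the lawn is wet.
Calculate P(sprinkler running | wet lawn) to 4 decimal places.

P(sprinkler running | wet lawn) ≈ 0.5712

Weight on sprinkler running=true, given the evidence: 0.119700 + 0.042336 = 0.162036
The normalizing constant is 0.07*0.76*0.79 + 0.75*0.76*0.21 + 0.42*0.24*0.79 + 0.84*0.24*0.21 = 0.283696
Posterior = 0.162036 / 0.283696 ≈ 0.5712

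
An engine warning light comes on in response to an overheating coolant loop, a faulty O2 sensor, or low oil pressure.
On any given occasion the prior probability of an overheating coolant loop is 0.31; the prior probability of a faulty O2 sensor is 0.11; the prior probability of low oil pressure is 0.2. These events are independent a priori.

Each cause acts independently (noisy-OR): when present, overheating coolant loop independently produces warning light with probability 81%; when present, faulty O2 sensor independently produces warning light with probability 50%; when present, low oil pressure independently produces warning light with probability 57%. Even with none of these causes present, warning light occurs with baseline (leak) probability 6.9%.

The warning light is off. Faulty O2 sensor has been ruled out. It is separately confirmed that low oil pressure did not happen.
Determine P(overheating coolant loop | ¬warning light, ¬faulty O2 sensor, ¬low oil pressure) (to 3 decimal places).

Under noisy-OR, P(warning light | causes) = 1 − (1−0.069)·∏(1−qᵢ) over the active causes.
By total probability over both values of overheating coolant loop:
  P(¬warning light | ¬faulty O2 sensor, ¬low oil pressure) = 0.931×0.69 + 0.17689×0.31
        = 0.642390 + 0.054836 = 0.697226
The terms with overheating coolant loop present sum to 0.054836, so
  P(overheating coolant loop | ¬warning light, ¬faulty O2 sensor, ¬low oil pressure) = 0.054836 / 0.697226 ≈ 0.079

P(overheating coolant loop | ¬warning light, ¬faulty O2 sensor, ¬low oil pressure) ≈ 0.079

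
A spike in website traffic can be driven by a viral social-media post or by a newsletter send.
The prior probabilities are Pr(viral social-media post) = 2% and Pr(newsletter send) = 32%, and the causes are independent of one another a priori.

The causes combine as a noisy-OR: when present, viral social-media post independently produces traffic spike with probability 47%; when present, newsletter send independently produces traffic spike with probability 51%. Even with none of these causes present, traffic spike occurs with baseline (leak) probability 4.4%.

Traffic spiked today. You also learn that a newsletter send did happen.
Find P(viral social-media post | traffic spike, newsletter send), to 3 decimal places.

P(viral social-media post | traffic spike, newsletter send) ≈ 0.028

Under noisy-OR, P(traffic spike | causes) = 1 − (1−0.044)·∏(1−qᵢ) over the active causes.
Sum P(traffic spike|·) weighted by the priors over both values of viral social-media post:
  P(traffic spike | newsletter send) = 0.53156×0.98 + 0.751727×0.02
        = 0.520929 + 0.015035 = 0.535964
The terms with viral social-media post present sum to 0.015035, so
  P(viral social-media post | traffic spike, newsletter send) = 0.015035 / 0.535964 ≈ 0.028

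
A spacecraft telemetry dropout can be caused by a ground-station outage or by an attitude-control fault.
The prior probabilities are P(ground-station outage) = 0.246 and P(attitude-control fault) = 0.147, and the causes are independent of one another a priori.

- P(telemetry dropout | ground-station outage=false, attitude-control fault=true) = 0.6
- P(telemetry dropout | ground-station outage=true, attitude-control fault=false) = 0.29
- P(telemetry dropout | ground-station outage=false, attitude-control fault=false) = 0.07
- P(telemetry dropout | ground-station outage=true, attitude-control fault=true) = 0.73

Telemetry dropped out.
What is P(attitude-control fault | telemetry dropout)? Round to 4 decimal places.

P(attitude-control fault | telemetry dropout) ≈ 0.4674

P(telemetry dropout) = 0.07×0.754×0.853 + 0.6×0.754×0.147 + 0.29×0.246×0.853 + 0.73×0.246×0.147 = 0.045021 + 0.066503 + 0.060853 + 0.026398 = 0.198775
Restricting to configurations with attitude-control fault present: 0.066503 + 0.026398 = 0.092901.
So P(attitude-control fault | telemetry dropout) = 0.092901/0.198775 ≈ 0.4674.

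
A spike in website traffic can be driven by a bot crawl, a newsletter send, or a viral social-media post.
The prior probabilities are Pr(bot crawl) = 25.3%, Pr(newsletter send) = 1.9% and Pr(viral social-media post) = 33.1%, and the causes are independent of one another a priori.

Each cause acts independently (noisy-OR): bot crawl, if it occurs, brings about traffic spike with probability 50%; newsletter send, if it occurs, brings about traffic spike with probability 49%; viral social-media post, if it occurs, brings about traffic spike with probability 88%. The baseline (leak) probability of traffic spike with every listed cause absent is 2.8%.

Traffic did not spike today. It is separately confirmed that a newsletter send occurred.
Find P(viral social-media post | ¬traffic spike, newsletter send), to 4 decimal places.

Under noisy-OR, P(traffic spike | causes) = 1 − (1−0.028)·∏(1−qᵢ) over the active causes.
P(¬traffic spike | newsletter send) = 0.49572×0.747×0.669 + 0.059486×0.747×0.331 + 0.24786×0.253×0.669 + 0.029743×0.253×0.331 = 0.247733 + 0.014708 + 0.041952 + 0.002491 = 0.306884
The viral social-media post-present share is 0.014708 + 0.002491 = 0.017199.
So P(viral social-media post | ¬traffic spike, newsletter send) = 0.017199/0.306884 ≈ 0.0560.

P(viral social-media post | ¬traffic spike, newsletter send) ≈ 0.0560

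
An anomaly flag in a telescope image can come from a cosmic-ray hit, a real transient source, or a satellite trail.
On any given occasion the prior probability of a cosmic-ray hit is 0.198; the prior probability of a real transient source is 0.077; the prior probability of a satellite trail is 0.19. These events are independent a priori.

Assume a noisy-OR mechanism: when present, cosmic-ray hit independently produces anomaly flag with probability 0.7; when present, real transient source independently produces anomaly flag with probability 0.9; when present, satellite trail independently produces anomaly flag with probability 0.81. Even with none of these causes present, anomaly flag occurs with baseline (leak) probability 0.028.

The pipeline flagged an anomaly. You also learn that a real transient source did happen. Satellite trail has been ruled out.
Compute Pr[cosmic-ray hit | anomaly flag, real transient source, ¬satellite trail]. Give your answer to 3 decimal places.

Pr[cosmic-ray hit | anomaly flag, real transient source, ¬satellite trail] ≈ 0.210

Under noisy-OR, P(anomaly flag | causes) = 1 − (1−0.028)·∏(1−qᵢ) over the active causes.
P(anomaly flag | real transient source, ¬satellite trail) = 0.9028×0.802 + 0.97084×0.198 = 0.724046 + 0.192226 = 0.916272
Restricting to configurations with cosmic-ray hit present: 0.97084×0.198 = 0.192226.
P(cosmic-ray hit | anomaly flag, real transient source, ¬satellite trail) = 0.192226 / 0.916272 ≈ 0.210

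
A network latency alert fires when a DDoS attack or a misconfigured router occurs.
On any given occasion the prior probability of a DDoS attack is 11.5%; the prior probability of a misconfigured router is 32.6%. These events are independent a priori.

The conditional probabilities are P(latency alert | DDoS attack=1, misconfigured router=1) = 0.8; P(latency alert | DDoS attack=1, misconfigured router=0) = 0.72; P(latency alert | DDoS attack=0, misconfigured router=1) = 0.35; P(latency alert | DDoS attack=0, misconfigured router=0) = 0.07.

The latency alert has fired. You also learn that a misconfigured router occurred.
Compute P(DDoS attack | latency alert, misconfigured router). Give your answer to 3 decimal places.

For the numerator, keep only DDoS attack=true terms: 0.8×0.115 = 0.092000
Normalizer over all consistent configurations: 0.35×0.885 + 0.8×0.115 = 0.401750
P(DDoS attack | latency alert, misconfigured router) = 0.092000/0.401750 ≈ 0.229

P(DDoS attack | latency alert, misconfigured router) ≈ 0.229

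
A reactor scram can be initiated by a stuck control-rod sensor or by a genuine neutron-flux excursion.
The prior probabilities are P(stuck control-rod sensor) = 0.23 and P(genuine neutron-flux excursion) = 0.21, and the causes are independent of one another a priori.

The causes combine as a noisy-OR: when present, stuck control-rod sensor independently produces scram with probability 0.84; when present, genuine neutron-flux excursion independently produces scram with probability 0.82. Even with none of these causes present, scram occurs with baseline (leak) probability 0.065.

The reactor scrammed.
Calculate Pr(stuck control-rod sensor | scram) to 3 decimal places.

Pr(stuck control-rod sensor | scram) ≈ 0.537

Under noisy-OR, P(scram | causes) = 1 − (1−0.065)·∏(1−qᵢ) over the active causes.
P(scram) = 0.065·0.77·0.79 + 0.8317·0.77·0.21 + 0.8504·0.23·0.79 + 0.973072·0.23·0.21 = 0.039540 + 0.134486 + 0.154518 + 0.046999 = 0.375543
The stuck control-rod sensor-present share is 0.154518 + 0.046999 = 0.201517.
Hence the posterior is 0.201517/0.375543 ≈ 0.537.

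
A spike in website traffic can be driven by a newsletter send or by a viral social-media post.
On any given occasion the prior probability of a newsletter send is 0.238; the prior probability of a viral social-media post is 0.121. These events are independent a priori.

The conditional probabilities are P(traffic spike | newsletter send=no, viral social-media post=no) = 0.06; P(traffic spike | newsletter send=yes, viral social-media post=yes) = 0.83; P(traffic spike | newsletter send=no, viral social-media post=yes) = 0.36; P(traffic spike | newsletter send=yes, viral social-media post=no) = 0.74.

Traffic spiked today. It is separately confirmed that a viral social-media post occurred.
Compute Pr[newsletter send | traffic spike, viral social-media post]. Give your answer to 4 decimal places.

P(traffic spike | viral social-media post) = 0.36×0.762 + 0.83×0.238 = 0.274320 + 0.197540 = 0.471860
Of this, 0.197540 comes from 0.83×0.238 (the newsletter send=true cases).
So P(newsletter send | traffic spike, viral social-media post) = 0.197540/0.471860 ≈ 0.4186.

Pr[newsletter send | traffic spike, viral social-media post] ≈ 0.4186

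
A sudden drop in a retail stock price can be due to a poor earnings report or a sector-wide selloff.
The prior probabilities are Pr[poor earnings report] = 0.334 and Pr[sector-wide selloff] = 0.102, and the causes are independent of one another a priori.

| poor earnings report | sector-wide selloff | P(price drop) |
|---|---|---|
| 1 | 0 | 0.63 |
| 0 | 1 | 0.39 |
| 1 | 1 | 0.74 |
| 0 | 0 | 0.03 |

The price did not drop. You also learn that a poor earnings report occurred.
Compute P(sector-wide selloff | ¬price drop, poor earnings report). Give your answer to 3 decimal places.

Numerator (weight on configurations with sector-wide selloff): 0.26·0.102 = 0.026520
Normalizer over all consistent configurations: 0.37·0.898 + 0.26·0.102 = 0.358780
P(sector-wide selloff | ¬price drop, poor earnings report) = 0.026520/0.358780 ≈ 0.074

P(sector-wide selloff | ¬price drop, poor earnings report) ≈ 0.074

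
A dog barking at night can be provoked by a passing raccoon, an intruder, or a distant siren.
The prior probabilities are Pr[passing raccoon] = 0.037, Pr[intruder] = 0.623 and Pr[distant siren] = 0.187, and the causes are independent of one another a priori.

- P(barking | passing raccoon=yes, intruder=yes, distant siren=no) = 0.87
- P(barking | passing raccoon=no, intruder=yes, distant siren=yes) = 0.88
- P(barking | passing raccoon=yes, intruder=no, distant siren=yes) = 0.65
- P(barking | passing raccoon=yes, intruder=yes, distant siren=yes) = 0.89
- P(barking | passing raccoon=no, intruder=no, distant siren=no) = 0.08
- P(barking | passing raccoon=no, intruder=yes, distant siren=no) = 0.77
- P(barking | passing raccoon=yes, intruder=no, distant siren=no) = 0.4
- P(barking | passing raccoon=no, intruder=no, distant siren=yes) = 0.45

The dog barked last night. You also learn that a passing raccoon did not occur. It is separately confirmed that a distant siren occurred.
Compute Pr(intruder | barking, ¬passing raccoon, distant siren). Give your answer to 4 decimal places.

By total probability over both values of intruder:
  P(barking | ¬passing raccoon, distant siren) = 0.45·0.377 + 0.88·0.623
        = 0.169650 + 0.548240 = 0.717890
Keeping only the intruder-present terms gives 0.548240, so
  P(intruder | barking, ¬passing raccoon, distant siren) = 0.548240 / 0.717890 ≈ 0.7637

Pr(intruder | barking, ¬passing raccoon, distant siren) ≈ 0.7637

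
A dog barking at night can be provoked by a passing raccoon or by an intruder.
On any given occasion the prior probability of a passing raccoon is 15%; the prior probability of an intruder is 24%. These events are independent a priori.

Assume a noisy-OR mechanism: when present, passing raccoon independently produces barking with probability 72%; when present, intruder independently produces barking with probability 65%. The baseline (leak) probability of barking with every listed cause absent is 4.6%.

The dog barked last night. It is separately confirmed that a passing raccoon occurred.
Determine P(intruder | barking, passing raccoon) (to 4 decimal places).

Under noisy-OR, P(barking | causes) = 1 − (1−0.046)·∏(1−qᵢ) over the active causes.
Numerator (weight on configurations with intruder): 0.906508·0.24 = 0.217562
Denominator P(barking | passing raccoon): 0.73288·0.76 + 0.906508·0.24 = 0.774551
P(intruder | barking, passing raccoon) = 0.217562/0.774551 ≈ 0.2809

P(intruder | barking, passing raccoon) ≈ 0.2809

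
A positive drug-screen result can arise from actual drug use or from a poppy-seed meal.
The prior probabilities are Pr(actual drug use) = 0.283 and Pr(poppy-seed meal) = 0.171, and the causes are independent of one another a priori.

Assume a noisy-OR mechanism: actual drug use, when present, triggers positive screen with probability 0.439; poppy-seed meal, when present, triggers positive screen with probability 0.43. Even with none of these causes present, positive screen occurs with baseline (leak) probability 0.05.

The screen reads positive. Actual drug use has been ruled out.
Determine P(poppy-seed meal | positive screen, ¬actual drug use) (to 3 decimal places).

Under noisy-OR, P(positive screen | causes) = 1 − (1−0.05)·∏(1−qᵢ) over the active causes.
For the numerator, keep only poppy-seed meal=true terms: 0.4585×0.171 = 0.078404
Denominator P(positive screen | ¬actual drug use): 0.05×0.829 + 0.4585×0.171 = 0.119854
Posterior = 0.078404 / 0.119854 ≈ 0.654

P(poppy-seed meal | positive screen, ¬actual drug use) ≈ 0.654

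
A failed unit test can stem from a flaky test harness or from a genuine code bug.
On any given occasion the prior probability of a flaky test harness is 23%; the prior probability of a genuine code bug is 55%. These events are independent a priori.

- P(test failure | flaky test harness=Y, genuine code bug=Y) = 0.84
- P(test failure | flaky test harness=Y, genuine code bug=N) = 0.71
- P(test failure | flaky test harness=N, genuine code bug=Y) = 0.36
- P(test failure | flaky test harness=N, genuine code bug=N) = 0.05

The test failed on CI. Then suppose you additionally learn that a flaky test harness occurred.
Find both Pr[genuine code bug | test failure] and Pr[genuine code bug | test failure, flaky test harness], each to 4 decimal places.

Sum P(test failure|·) weighted by the priors over the 4 (flaky test harness, genuine code bug) configurations:
  P(test failure) = 0.05·0.77·0.45 + 0.36·0.77·0.55 + 0.71·0.23·0.45 + 0.84·0.23·0.55
        = 0.017325 + 0.152460 + 0.073485 + 0.106260 = 0.349530
Configurations with genuine code bug contribute 0.258720, so
  P(genuine code bug | test failure) = 0.258720 / 0.349530 ≈ 0.7402

With the extra evidence:
P(test failure | flaky test harness) = 0.71*0.45 + 0.84*0.55 = 0.319500 + 0.462000 = 0.781500
Of this, 0.462000 comes from 0.84*0.55 (the genuine code bug=true cases).
P(genuine code bug | test failure, flaky test harness) = 0.462000 / 0.781500 ≈ 0.5912
— flaky test harness explains away the evidence for genuine code bug.

Pr[genuine code bug | test failure] ≈ 0.7402; Pr[genuine code bug | test failure, flaky test harness] ≈ 0.5912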